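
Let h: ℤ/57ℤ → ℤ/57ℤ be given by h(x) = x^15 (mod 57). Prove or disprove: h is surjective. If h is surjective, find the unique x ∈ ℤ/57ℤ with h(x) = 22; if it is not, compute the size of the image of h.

h(1) = 1^15 = 1.
h(7): Repeated squaring mod 57: 7^1 ≡ 7, 7^2 ≡ 7² = 49, 7^4 ≡ 49² = 2401 ≡ 7, 7^8 ≡ 7² = 49. Since 15 = 8 + 4 + 2 + 1, 7^15 ≡ 49·7·49·7: 49·7 = 343 ≡ 1, then 1·49 = 49, then 49·7 = 343 ≡ 1. So 7^15 ≡ 1 (mod 57).
So h(1) = h(7) = 1 while 1 ≠ 7, therefore h is not injective.
A non-injective map from the 57-element set ℤ/57ℤ to itself takes at most 56 distinct values, so it cannot be surjective. Hence h is not surjective.
Since h is not surjective, we determine |image(h)|. Computing x^15 mod 57 for each x (by repeated squaring, reducing mod 57 at every step), the values h(0), h(1), …, h(56) are: 0, 1, 50, 12, 49, 26, 30, 1, 56, 30, 46, 20, 18, 46, 50, 27, 7, 26, 18, 19, 20, 12, 31, 11, 45, 49, 20, 18, 49, 8, 39, 37, 8, 12, 46, 26, 45, 37, 38, 39, 31, 50, 30, 7, 11, 39, 37, 11, 27, 1, 56, 27, 31, 8, 45, 7, 56.
The distinct values are {0, 1, 7, 8, 11, 12, 18, 19, 20, 26, 27, 30, 31, 37, 38, 39, 45, 46, 49, 50, 56}; there are 21 of them.

21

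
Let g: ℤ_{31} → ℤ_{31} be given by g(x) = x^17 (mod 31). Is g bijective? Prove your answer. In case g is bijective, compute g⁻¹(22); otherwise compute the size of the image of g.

3

Since 31 is prime, the nonzero elements of ℤ_{31} form a cyclic group of order 30.
As gcd(17, 30) = 1, raising to the 17th power is a bijection on this group: if u^17 ≡ v^17 then (uv^{−1})^17 = 1, and the only element of order dividing gcd(17, 30) = 1 is 1, so u = v.
With g(0) = 0 this makes g injective on all of ℤ_{31}, hence bijective (finite equal-size domain and codomain). In particular g is bijective.
Since g is bijective, we find the preimage of 22. The inverse of x ↦ x^17 on (ℤ_{31})^× is x ↦ x^23, because 17·23 = 391 = 13·30 + 1 ≡ 1 (mod 30) and x^{30} = 1 for x ≠ 0 (Fermat). So g⁻¹(22) = 22^23 mod 31.
Repeated squaring mod 31: 22^1 ≡ 22, 22^2 ≡ 22² = 484 ≡ 19, 22^4 ≡ 19² = 361 ≡ 20, 22^8 ≡ 20² = 400 ≡ 28, 22^16 ≡ 28² = 784 ≡ 9. Since 23 = 16 + 4 + 2 + 1, 22^23 ≡ 9·20·19·22: 9·20 = 180 ≡ 25, then 25·19 = 475 ≡ 10, then 10·22 = 220 ≡ 3. So 22^23 ≡ 3 (mod 31).
Hence g⁻¹(22) = 3.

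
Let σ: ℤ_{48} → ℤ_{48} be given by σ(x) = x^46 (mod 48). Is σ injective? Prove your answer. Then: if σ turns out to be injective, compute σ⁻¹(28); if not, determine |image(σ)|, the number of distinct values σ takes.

6

σ(2): Repeated squaring mod 48: 2^1 ≡ 2, 2^2 ≡ 2² = 4, 2^4 ≡ 4² = 16, 2^8 ≡ 16² = 256 ≡ 16, 2^16 ≡ 16² = 256 ≡ 16, 2^32 ≡ 16² = 256 ≡ 16. Since 46 = 32 + 8 + 4 + 2, 2^46 ≡ 16·16·16·4: 16·16 = 256 ≡ 16, then 16·16 = 256 ≡ 16, then 16·4 = 64 ≡ 16. So 2^46 ≡ 16 (mod 48).
σ(4): Repeated squaring mod 48: 4^1 ≡ 4, 4^2 ≡ 4² = 16, 4^4 ≡ 16² = 256 ≡ 16, 4^8 ≡ 16² = 256 ≡ 16, 4^16 ≡ 16² = 256 ≡ 16, 4^32 ≡ 16² = 256 ≡ 16. Since 46 = 32 + 8 + 4 + 2, 4^46 ≡ 16·16·16·16: 16·16 = 256 ≡ 16, then 16·16 = 256 ≡ 16, then 16·16 = 256 ≡ 16. So 4^46 ≡ 16 (mod 48).
So σ(2) = σ(4) = 16 while 2 ≠ 4, therefore σ is not injective.
Since σ is not injective, we determine |image(σ)|. Computing x^46 mod 48 for each x (by repeated squaring, reducing mod 48 at every step), the values σ(0), σ(1), …, σ(47) are: 0, 1, 16, 9, 16, 25, 0, 1, 16, 33, 16, 25, 0, 25, 16, 33, 16, 1, 0, 25, 16, 9, 16, 1, 0, 1, 16, 9, 16, 25, 0, 1, 16, 33, 16, 25, 0, 25, 16, 33, 16, 1, 0, 25, 16, 9, 16, 1.
The distinct values are {0, 1, 9, 16, 25, 33}; there are 6 of them.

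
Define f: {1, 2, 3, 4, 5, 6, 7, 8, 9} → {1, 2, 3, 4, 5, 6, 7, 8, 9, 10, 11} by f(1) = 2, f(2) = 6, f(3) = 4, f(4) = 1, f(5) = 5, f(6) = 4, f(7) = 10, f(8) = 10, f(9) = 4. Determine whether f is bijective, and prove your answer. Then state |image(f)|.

6

f(3) = 4 = f(6) with 3 ≠ 6, so f is not injective, hence not bijective.
The image of f is {1, 2, 4, 5, 6, 10}, which has 6 elements.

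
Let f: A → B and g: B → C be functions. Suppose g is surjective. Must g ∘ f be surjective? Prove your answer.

No. Take A = {1}, B = C = {1, 2}, f(1) = 1, and g = identity (surjective).
Then (g ∘ f)(1) = 1, and 2 ∈ C has no preimage under g ∘ f, so g ∘ f is not surjective.

not surjective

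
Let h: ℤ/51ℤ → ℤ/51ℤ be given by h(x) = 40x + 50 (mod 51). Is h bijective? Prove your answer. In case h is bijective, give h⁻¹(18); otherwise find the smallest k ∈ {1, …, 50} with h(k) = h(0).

40

Suppose h(x_1) = h(x_2) in ℤ/51ℤ. Then 40x_1 + 50 ≡ 40x_2 + 50 (mod 51), therefore 40(x_1 − x_2) ≡ 0 (mod 51).
Since gcd(40, 51) = 1, 40 is invertible modulo 51, thus x_1 − x_2 ≡ 0 (mod 51), i.e. x_1 = x_2.
We now compute 40⁻¹ mod 51 explicitly. Euclid's algorithm: 51 = 1·40 + 11, 40 = 3·11 + 7, 11 = 1·7 + 4, 7 = 1·4 + 3, 4 = 1·3 + 1; back-substituting gives 1 = 37·40 − 29·51, so 40⁻¹ ≡ 37 (mod 51).
For any y ∈ ℤ/51ℤ, x = 37(y − 50) mod 51 satisfies h(x) = 40·37(y − 50) + 50 ≡ y (since 40·37 ≡ 1 mod 51). So every y has a preimage.
Thus h is bijective.
Since h is bijective, we find h⁻¹(18): we need 40x ≡ 18 − 50 ≡ 19 (mod 51). Using 40⁻¹ = 37: x ≡ 37·19 = 703 = 13·51 + 40, so x = 40.
Check: h(40) = 40·40 + 50 = 1650 = 32·51 + 18 ≡ 18 (mod 51).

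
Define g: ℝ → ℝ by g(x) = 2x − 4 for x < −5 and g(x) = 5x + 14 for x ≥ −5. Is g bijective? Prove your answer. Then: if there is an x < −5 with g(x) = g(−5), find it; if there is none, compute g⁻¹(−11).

-5

Both pieces are strictly increasing (slopes 2 and 5), so each is injective on its own interval.
The left piece maps (−∞, −5) onto (−∞, −14); the right piece maps [−5, ∞) onto [−11, ∞).
The images leave a gap (−14 has no preimage), so g is not surjective, hence not bijective.
Because the two images are disjoint, no x < −5 has g(x) = g(−5), so we compute g⁻¹(−11): −11 lies in [−11, ∞), so solve 5x + 14 = −11: x = (−11 − 14)/5 = −5.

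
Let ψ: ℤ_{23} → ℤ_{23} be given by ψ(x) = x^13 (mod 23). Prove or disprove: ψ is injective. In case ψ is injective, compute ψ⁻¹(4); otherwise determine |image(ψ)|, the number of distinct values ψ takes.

2

Since 23 is prime, the nonzero elements of ℤ_{23} form a cyclic group of order 22.
As gcd(13, 22) = 1, raising to the 13th power is a bijection on this group: if a^13 ≡ b^13 then (ab^{−1})^13 = 1, and the only element of order dividing gcd(13, 22) = 1 is 1, so a = b.
With ψ(0) = 0 this makes ψ injective on all of ℤ_{23}, hence bijective (finite equal-size domain and codomain). In particular ψ is injective.
Since ψ is injective, we find the preimage of 4. The inverse of x ↦ x^13 on (ℤ_{23})^× is x ↦ x^17, because 13·17 = 221 = 10·22 + 1 ≡ 1 (mod 22) and x^{22} = 1 for x ≠ 0 (Fermat). So ψ⁻¹(4) = 4^17 mod 23.
Repeated squaring mod 23: 4^1 ≡ 4, 4^2 ≡ 4² = 16, 4^4 ≡ 16² = 256 ≡ 3, 4^8 ≡ 3² = 9, 4^16 ≡ 9² = 81 ≡ 12. Since 17 = 16 + 1, 4^17 ≡ 12·4: 12·4 = 48 ≡ 2. So 4^17 ≡ 2 (mod 23).
Hence ψ⁻¹(4) = 2.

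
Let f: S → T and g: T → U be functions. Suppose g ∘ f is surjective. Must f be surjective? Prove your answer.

not surjective

No. Take S = {0, 1}, T = {0, 1, 2, 3}, U = {0}, f(a) = 0 for every a ∈ S, and g(b) = 0 for every b ∈ T.
Then g ∘ f is surjective onto {0}, but 3 ∈ T has no preimage under f, so f is not surjective.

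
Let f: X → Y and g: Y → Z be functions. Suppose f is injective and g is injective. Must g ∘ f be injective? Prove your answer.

injective

Suppose (g ∘ f)(x_1) = (g ∘ f)(x_2), i.e. g(f(x_1)) = g(f(x_2)).
Since g is injective, f(x_1) = f(x_2). Since f is injective, x_1 = x_2. Thus g ∘ f is injective.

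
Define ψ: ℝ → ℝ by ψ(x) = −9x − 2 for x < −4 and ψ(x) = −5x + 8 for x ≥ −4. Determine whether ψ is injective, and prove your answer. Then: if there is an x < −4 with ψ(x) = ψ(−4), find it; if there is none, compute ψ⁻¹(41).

-43/9

Both pieces are strictly decreasing (slopes −9 and −5), so each is injective on its own interval.
The left piece maps (−∞, −4) onto (34, ∞); the right piece maps [−4, ∞) onto (−∞, 28].
These images are disjoint, so no value is attained by both pieces. Hence ψ is injective.
Because the two images are disjoint, no x < −4 has ψ(x) = ψ(−4), so we compute ψ⁻¹(41): 41 lies in (34, ∞), so solve −9x − 2 = 41: x = (41 + 2)/(−9) = −43/9.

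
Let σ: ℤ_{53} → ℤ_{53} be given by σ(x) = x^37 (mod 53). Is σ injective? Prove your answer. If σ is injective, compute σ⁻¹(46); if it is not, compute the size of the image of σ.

Since 53 is prime, the nonzero elements of ℤ_{53} form a cyclic group of order 52.
As gcd(37, 52) = 1, raising to the 37th power is a bijection on this group: if u^37 ≡ v^37 then (uv^{−1})^37 = 1, and the only element of order dividing gcd(37, 52) = 1 is 1, so u = v.
With σ(0) = 0 this makes σ injective on all of ℤ_{53}, hence bijective (finite equal-size domain and codomain). In particular σ is injective.
Since σ is injective, we find the preimage of 46. The inverse of x ↦ x^37 on (ℤ_{53})^× is x ↦ x^45, because 37·45 = 1665 = 32·52 + 1 ≡ 1 (mod 52) and x^{52} = 1 for x ≠ 0 (Fermat). So σ⁻¹(46) = 46^45 mod 53.
Repeated squaring mod 53: 46^1 ≡ 46, 46^2 ≡ 46² = 2116 ≡ 49, 46^4 ≡ 49² = 2401 ≡ 16, 46^8 ≡ 16² = 256 ≡ 44, 46^16 ≡ 44² = 1936 ≡ 28, 46^32 ≡ 28² = 784 ≡ 42. Since 45 = 32 + 8 + 4 + 1, 46^45 ≡ 42·44·16·46: 42·44 = 1848 ≡ 46, then 46·16 = 736 ≡ 47, then 47·46 = 2162 ≡ 42. So 46^45 ≡ 42 (mod 53).
Hence σ⁻¹(46) = 42.

42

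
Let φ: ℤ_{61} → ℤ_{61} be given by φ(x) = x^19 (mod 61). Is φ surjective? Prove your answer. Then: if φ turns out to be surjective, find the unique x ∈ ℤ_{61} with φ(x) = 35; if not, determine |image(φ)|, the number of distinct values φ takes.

30

Since 61 is prime, the nonzero elements of ℤ_{61} form a cyclic group of order 60.
As gcd(19, 60) = 1, raising to the 19th power is a bijection on this group: if x_1^19 ≡ x_2^19 then (x_1x_2^{−1})^19 = 1, and the only element of order dividing gcd(19, 60) = 1 is 1, so x_1 = x_2.
With φ(0) = 0 this makes φ injective on all of ℤ_{61}, hence bijective (finite equal-size domain and codomain). In particular φ is surjective.
Since φ is surjective, we find the preimage of 35. The inverse of x ↦ x^19 on (ℤ_{61})^× is x ↦ x^19, because 19·19 = 361 = 6·60 + 1 ≡ 1 (mod 60) and x^{60} = 1 for x ≠ 0 (Fermat). So φ⁻¹(35) = 35^19 mod 61.
Repeated squaring mod 61: 35^1 ≡ 35, 35^2 ≡ 35² = 1225 ≡ 5, 35^4 ≡ 5² = 25, 35^8 ≡ 25² = 625 ≡ 15, 35^16 ≡ 15² = 225 ≡ 42. Since 19 = 16 + 2 + 1, 35^19 ≡ 42·5·35: 42·5 = 210 ≡ 27, then 27·35 = 945 ≡ 30. So 35^19 ≡ 30 (mod 61).
Hence φ⁻¹(35) = 30.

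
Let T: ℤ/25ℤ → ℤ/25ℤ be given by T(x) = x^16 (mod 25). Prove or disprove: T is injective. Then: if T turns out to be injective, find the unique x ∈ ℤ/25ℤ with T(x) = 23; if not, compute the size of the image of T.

6

T(3): Repeated squaring mod 25: 3^1 ≡ 3, 3^2 ≡ 3² = 9, 3^4 ≡ 9² = 81 ≡ 6, 3^8 ≡ 6² = 36 ≡ 11, 3^16 ≡ 11² = 121 ≡ 21. So 3^16 ≡ 21 (mod 25).
T(4): Repeated squaring mod 25: 4^1 ≡ 4, 4^2 ≡ 4² = 16, 4^4 ≡ 16² = 256 ≡ 6, 4^8 ≡ 6² = 36 ≡ 11, 4^16 ≡ 11² = 121 ≡ 21. So 4^16 ≡ 21 (mod 25).
So T(3) = T(4) = 21 while 3 ≠ 4, hence T is not injective.
Since T is not injective, we determine |image(T)|. Computing x^16 mod 25 for each x (by repeated squaring, reducing mod 25 at every step), the values T(0), T(1), …, T(24) are: 0, 1, 11, 21, 21, 0, 6, 1, 6, 16, 0, 11, 16, 16, 11, 0, 16, 6, 1, 6, 0, 21, 21, 11, 1.
The distinct values are {0, 1, 6, 11, 16, 21}; there are 6 of them.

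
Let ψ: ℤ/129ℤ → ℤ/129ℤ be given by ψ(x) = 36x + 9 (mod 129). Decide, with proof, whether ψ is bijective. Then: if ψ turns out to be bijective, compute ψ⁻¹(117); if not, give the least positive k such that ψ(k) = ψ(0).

By definition, injectivity means: for all x_1, x_2 in the domain, ψ(x_1) = ψ(x_2) implies x_1 = x_2.
We have gcd(36, 129) = 3 > 1. Taking x_1 = 0 and x_2 = 43: ψ(0) = 9 and ψ(43) = 36·43 + 9 = 1557 ≡ 9 (mod 129).
So ψ(0) = ψ(43) while 0 ≠ 43, therefore ψ is not injective, hence not bijective.
Since ψ is not bijective, we find the least positive k with ψ(k) = ψ(0): this means 36k ≡ 0 (mod 129), i.e. 129 ∣ 36k. Since gcd(36, 129) = 3, dividing through by 3 this holds exactly when 43 ∣ 12k, and as gcd(12, 43) = 1, exactly when 43 ∣ k.
The smallest positive such k is 43.

43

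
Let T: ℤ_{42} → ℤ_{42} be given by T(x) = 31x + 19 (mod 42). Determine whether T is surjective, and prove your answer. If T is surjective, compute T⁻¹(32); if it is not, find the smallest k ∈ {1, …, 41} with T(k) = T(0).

By definition, surjectivity means every element of the codomain has a preimage under T.
Since gcd(31, 42) = 1, 31 is invertible modulo 42. Euclid's algorithm: 42 = 1·31 + 11, 31 = 2·11 + 9, 11 = 1·9 + 2, 9 = 4·2 + 1; back-substituting gives 1 = 19·31 − 14·42, so 31⁻¹ ≡ 19 (mod 42).
Then y ↦ 19(y − 19) is a two-sided inverse to T, so every y ∈ ℤ_{42} has a preimage.
Thus T is surjective.
Since T is surjective, we find T⁻¹(32): we need 31x ≡ 32 − 19 ≡ 13 (mod 42). Using 31⁻¹ = 19: x ≡ 19·13 = 247 = 5·42 + 37, so x = 37.
Check: T(37) = 31·37 + 19 = 1166 = 27·42 + 32 ≡ 32 (mod 42).

37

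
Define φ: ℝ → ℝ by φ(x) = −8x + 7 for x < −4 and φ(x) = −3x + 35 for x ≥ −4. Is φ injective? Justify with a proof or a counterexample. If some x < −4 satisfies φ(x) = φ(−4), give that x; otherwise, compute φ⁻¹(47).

Both pieces are strictly decreasing (slopes −8 and −3), so each is injective on its own interval.
The left piece maps (−∞, −4) onto (39, ∞); the right piece maps [−4, ∞) onto (−∞, 47].
These images overlap. In particular φ(−4) = 47 (right piece), and solving −8x + 7 = 47 on the left piece gives x = −5 < −4.
So φ(−5) = φ(−4) with −5 ≠ −4, and φ is not injective. This x = −5 is the requested value below −4.

-5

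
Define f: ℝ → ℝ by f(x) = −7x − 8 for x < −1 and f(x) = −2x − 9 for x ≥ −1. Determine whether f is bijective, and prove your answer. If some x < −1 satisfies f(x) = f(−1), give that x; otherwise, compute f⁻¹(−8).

-1/2

Both pieces are strictly decreasing (slopes −7 and −2), so each is injective on its own interval.
The left piece maps (−∞, −1) onto (−1, ∞); the right piece maps [−1, ∞) onto (−∞, −7].
The images leave a gap (−1 has no preimage), so f is not surjective, hence not bijective.
Because the two images are disjoint, no x < −1 has f(x) = f(−1), so we compute f⁻¹(−8): −8 lies in (−∞, −7], so solve −2x − 9 = −8: x = (−8 + 9)/(−2) = −1/2.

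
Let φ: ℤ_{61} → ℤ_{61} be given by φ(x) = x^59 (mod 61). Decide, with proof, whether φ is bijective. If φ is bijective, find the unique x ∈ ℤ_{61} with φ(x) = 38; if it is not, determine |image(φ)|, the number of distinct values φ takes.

53

Since 61 is prime, the nonzero elements of ℤ_{61} form a cyclic group of order 60.
As gcd(59, 60) = 1, raising to the 59th power is a bijection on this group: if u^59 ≡ v^59 then (uv^{−1})^59 = 1, and the only element of order dividing gcd(59, 60) = 1 is 1, so u = v.
With φ(0) = 0 this makes φ injective on all of ℤ_{61}, hence bijective (finite equal-size domain and codomain). In particular φ is bijective.
Since φ is bijective, we find the preimage of 38. The inverse of x ↦ x^59 on (ℤ_{61})^× is x ↦ x^59, because 59·59 = 3481 = 58·60 + 1 ≡ 1 (mod 60) and x^{60} = 1 for x ≠ 0 (Fermat). So φ⁻¹(38) = 38^59 mod 61.
Repeated squaring mod 61: 38^1 ≡ 38, 38^2 ≡ 38² = 1444 ≡ 41, 38^4 ≡ 41² = 1681 ≡ 34, 38^8 ≡ 34² = 1156 ≡ 58, 38^16 ≡ 58² = 3364 ≡ 9, 38^32 ≡ 9² = 81 ≡ 20. Since 59 = 32 + 16 + 8 + 2 + 1, 38^59 ≡ 20·9·58·41·38: 20·9 = 180 ≡ 58, then 58·58 = 3364 ≡ 9, then 9·41 = 369 ≡ 3, then 3·38 = 114 ≡ 53. So 38^59 ≡ 53 (mod 61).
Hence φ⁻¹(38) = 53.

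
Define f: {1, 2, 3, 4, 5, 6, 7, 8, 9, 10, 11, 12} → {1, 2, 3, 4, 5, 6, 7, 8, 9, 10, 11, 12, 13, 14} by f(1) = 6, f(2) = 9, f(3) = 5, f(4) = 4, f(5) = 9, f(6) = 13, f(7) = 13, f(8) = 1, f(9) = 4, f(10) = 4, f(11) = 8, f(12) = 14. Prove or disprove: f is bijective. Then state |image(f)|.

8

f(2) = 9 = f(5) with 2 ≠ 5, so f is not injective, hence not bijective.
The image of f is {1, 4, 5, 6, 8, 9, 13, 14}, which has 8 elements.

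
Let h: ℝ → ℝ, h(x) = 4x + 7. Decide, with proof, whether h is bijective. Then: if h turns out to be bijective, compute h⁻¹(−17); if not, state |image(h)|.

-6

Suppose h(a) = h(b). Then 4a + 7 = 4b + 7, therefore 4a = 4b, so a = b.
For any y ∈ ℝ, x = (y − 7)/4 satisfies h(x) = y.
Hence h is bijective.
Since h is bijective, we compute h⁻¹(−17) = (−17 − 7)/4 = −6.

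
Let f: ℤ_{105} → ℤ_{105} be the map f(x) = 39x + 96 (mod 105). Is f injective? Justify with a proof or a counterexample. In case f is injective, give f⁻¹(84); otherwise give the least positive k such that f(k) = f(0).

We have gcd(39, 105) = 3 > 1. Taking a = 0 and b = 35: f(0) = 96 and f(35) = 39·35 + 96 = 1461 ≡ 96 (mod 105).
So f(0) = f(35) while 0 ≠ 35, therefore f is not injective.
Since f is not injective, we find the least positive k with f(k) = f(0): this means 39k ≡ 0 (mod 105), i.e. 105 ∣ 39k. Since gcd(39, 105) = 3, dividing through by 3 this holds exactly when 35 ∣ 13k, and as gcd(13, 35) = 1, exactly when 35 ∣ k.
The smallest positive such k is 35.

35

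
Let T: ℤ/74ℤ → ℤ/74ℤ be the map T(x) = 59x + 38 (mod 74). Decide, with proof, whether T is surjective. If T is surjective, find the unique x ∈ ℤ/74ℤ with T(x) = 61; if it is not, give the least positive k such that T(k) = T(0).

33

Since gcd(59, 74) = 1, 59 is invertible modulo 74. Euclid's algorithm: 74 = 1·59 + 15, 59 = 3·15 + 14, 15 = 1·14 + 1; back-substituting gives 1 = 69·59 − 55·74, so 59⁻¹ ≡ 69 (mod 74).
For any y ∈ ℤ/74ℤ, x = 69(y − 38) mod 74 satisfies T(x) = 59·69(y − 38) + 38 ≡ y (since 59·69 ≡ 1 mod 74). So every y has a preimage.
So T is surjective.
Since T is surjective, we compute T⁻¹(61): solve 59x + 38 ≡ 61 (mod 74), i.e. 59x ≡ 23 (mod 74).
Multiplying by 59⁻¹ = 69 gives x ≡ 69·23 = 1587 = 21·74 + 33 ≡ 33 (mod 74).
Check: T(33) = 59·33 + 38 = 1985 = 26·74 + 61 ≡ 61 (mod 74).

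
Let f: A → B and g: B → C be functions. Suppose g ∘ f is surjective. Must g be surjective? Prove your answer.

surjective

Let c ∈ C. Since g ∘ f is surjective, some a ∈ A has g(f(a)) = c. Then b = f(a) ∈ B satisfies g(b) = c. So g is surjective.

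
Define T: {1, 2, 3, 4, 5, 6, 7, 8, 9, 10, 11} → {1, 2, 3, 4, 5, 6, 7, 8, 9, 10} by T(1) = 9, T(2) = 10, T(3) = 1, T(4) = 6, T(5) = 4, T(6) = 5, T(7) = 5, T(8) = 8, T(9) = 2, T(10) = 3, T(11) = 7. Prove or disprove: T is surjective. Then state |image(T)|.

Every element of the codomain has a preimage: 1 = T(3), 2 = T(9), 3 = T(10), 4 = T(5), 5 = T(6), 6 = T(4), 7 = T(11), 8 = T(8), 9 = T(1), 10 = T(2).
So T is surjective.
The image of T is {1, 2, 3, 4, 5, 6, 7, 8, 9, 10}, which has 10 elements.

10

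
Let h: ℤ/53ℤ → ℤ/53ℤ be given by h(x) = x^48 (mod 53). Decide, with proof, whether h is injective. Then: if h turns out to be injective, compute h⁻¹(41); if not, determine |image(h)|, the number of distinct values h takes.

14

h(2): Repeated squaring mod 53: 2^1 ≡ 2, 2^2 ≡ 2² = 4, 2^4 ≡ 4² = 16, 2^8 ≡ 16² = 256 ≡ 44, 2^16 ≡ 44² = 1936 ≡ 28, 2^32 ≡ 28² = 784 ≡ 42. Since 48 = 32 + 16, 2^48 ≡ 42·28: 42·28 = 1176 ≡ 10. So 2^48 ≡ 10 (mod 53).
h(7): Repeated squaring mod 53: 7^1 ≡ 7, 7^2 ≡ 7² = 49, 7^4 ≡ 49² = 2401 ≡ 16, 7^8 ≡ 16² = 256 ≡ 44, 7^16 ≡ 44² = 1936 ≡ 28, 7^32 ≡ 28² = 784 ≡ 42. Since 48 = 32 + 16, 7^48 ≡ 42·28: 42·28 = 1176 ≡ 10. So 7^48 ≡ 10 (mod 53).
So h(2) = h(7) = 10 while 2 ≠ 7, thus h is not injective.
Since h is not injective, we determine |image(h)|. Computing x^48 mod 53 for each x (by repeated squaring, reducing mod 53 at every step), the values h(0), h(1), …, h(52) are: 0, 1, 10, 36, 47, 24, 42, 10, 46, 24, 28, 49, 49, 44, 47, 16, 36, 15, 28, 44, 15, 42, 13, 1, 13, 46, 16, 16, 46, 13, 1, 13, 42, 15, 44, 28, 15, 36, 16, 47, 44, 49, 49, 28, 24, 46, 10, 42, 24, 47, 36, 10, 1.
The distinct values are {0, 1, 10, 13, 15, 16, 24, 28, 36, 42, 44, 46, 47, 49}; there are 14 of them.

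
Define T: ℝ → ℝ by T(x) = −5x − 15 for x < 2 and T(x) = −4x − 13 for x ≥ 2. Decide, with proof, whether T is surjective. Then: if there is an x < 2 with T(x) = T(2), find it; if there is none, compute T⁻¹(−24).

Both pieces are strictly decreasing (slopes −5 and −4), so each is injective on its own interval.
The left piece maps (−∞, 2) onto (−25, ∞); the right piece maps [2, ∞) onto (−∞, −21].
The union (−25, ∞) ∪ (−∞, −21] covers ℝ, so T is surjective.
For the follow-up: the images overlap, so an x < 2 with T(x) = T(2) exists. T(2) = −21; solving −5x − 15 = −21 for x < 2 gives x = (−21 + 15)/(−5) = 6/5.

6/5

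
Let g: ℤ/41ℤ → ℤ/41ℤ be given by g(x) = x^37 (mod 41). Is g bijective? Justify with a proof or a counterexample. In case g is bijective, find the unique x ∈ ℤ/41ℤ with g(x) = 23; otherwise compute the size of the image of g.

31

Since 41 is prime, the nonzero elements of ℤ/41ℤ form a cyclic group of order 40.
As gcd(37, 40) = 1, raising to the 37th power is a bijection on this group: if a^37 ≡ b^37 then (ab^{−1})^37 = 1, and the only element of order dividing gcd(37, 40) = 1 is 1, so a = b.
With g(0) = 0 this makes g injective on all of ℤ/41ℤ, hence bijective (finite equal-size domain and codomain). In particular g is bijective.
Since g is bijective, we find the preimage of 23. The inverse of x ↦ x^37 on (ℤ/41ℤ)^× is x ↦ x^13, because 37·13 = 481 = 12·40 + 1 ≡ 1 (mod 40) and x^{40} = 1 for x ≠ 0 (Fermat). So g⁻¹(23) = 23^13 mod 41.
Repeated squaring mod 41: 23^1 ≡ 23, 23^2 ≡ 23² = 529 ≡ 37, 23^4 ≡ 37² = 1369 ≡ 16, 23^8 ≡ 16² = 256 ≡ 10. Since 13 = 8 + 4 + 1, 23^13 ≡ 10·16·23: 10·16 = 160 ≡ 37, then 37·23 = 851 ≡ 31. So 23^13 ≡ 31 (mod 41).
Hence g⁻¹(23) = 31.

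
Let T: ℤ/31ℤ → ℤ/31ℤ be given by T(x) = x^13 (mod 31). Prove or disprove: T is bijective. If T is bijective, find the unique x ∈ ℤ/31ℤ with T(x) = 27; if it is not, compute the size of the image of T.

Since 31 is prime, the nonzero elements of ℤ/31ℤ form a cyclic group of order 30.
As gcd(13, 30) = 1, raising to the 13th power is a bijection on this group: if a^13 ≡ b^13 then (ab^{−1})^13 = 1, and the only element of order dividing gcd(13, 30) = 1 is 1, so a = b.
With T(0) = 0 this makes T injective on all of ℤ/31ℤ, hence bijective (finite equal-size domain and codomain). In particular T is bijective.
Since T is bijective, we find the preimage of 27. The inverse of x ↦ x^13 on (ℤ/31ℤ)^× is x ↦ x^7, because 13·7 = 91 = 3·30 + 1 ≡ 1 (mod 30) and x^{30} = 1 for x ≠ 0 (Fermat). So T⁻¹(27) = 27^7 mod 31.
Repeated squaring mod 31: 27^1 ≡ 27, 27^2 ≡ 27² = 729 ≡ 16, 27^4 ≡ 16² = 256 ≡ 8. Since 7 = 4 + 2 + 1, 27^7 ≡ 8·16·27: 8·16 = 128 ≡ 4, then 4·27 = 108 ≡ 15. So 27^7 ≡ 15 (mod 31).
Hence T⁻¹(27) = 15.

15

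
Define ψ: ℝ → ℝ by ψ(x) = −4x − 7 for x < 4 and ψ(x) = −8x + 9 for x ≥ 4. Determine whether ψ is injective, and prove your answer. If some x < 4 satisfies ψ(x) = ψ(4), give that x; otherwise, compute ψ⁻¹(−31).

Both pieces are strictly decreasing (slopes −4 and −8), so each is injective on its own interval.
The left piece maps (−∞, 4) onto (−23, ∞); the right piece maps [4, ∞) onto (−∞, −23].
These images are disjoint, so no value is attained by both pieces. Therefore ψ is injective.
Because the two images are disjoint, no x < 4 has ψ(x) = ψ(4), so we compute ψ⁻¹(−31): −31 lies in (−∞, −23], so solve −8x + 9 = −31: x = (−31 − 9)/(−8) = 5.

5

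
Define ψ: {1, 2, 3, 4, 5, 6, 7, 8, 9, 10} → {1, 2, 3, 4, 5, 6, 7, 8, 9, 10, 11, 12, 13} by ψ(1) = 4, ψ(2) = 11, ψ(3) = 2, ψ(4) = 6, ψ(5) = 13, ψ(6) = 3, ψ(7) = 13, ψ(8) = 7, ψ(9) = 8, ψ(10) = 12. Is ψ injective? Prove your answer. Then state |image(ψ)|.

ψ(5) = 13 = ψ(7) with 5 ≠ 7, so ψ is not injective.
The image of ψ is {2, 3, 4, 6, 7, 8, 11, 12, 13}, which has 9 elements.

9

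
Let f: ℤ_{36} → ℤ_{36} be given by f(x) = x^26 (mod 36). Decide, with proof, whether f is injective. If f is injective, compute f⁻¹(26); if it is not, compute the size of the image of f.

8

f(0) = 0^26 = 0.
f(6): Repeated squaring mod 36: 6^1 ≡ 6, 6^2 ≡ 6² = 36 ≡ 0, 6^4 ≡ 0² = 0, 6^8 ≡ 0² = 0, 6^16 ≡ 0² = 0. Since 26 = 16 + 8 + 2, 6^26 ≡ 0·0·0: 0·0 = 0, then 0·0 = 0. So 6^26 ≡ 0 (mod 36).
So f(0) = f(6) = 0 while 0 ≠ 6, thus f is not injective.
Since f is not injective, we determine |image(f)|. Computing x^26 mod 36 for each x (by repeated squaring, reducing mod 36 at every step), the values f(0), f(1), …, f(35) are: 0, 1, 4, 9, 16, 25, 0, 13, 28, 9, 28, 13, 0, 25, 16, 9, 4, 1, 0, 1, 4, 9, 16, 25, 0, 13, 28, 9, 28, 13, 0, 25, 16, 9, 4, 1.
The distinct values are {0, 1, 4, 9, 13, 16, 25, 28}; there are 8 of them.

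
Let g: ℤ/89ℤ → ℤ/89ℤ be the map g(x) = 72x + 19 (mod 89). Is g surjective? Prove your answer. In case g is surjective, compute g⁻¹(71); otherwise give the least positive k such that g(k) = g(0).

Recall that g is surjective if every y in the codomain equals g(x) for some x in the domain.
Since gcd(72, 89) = 1, 72 is invertible modulo 89. Euclid's algorithm: 89 = 1·72 + 17, 72 = 4·17 + 4, 17 = 4·4 + 1; back-substituting gives 1 = 68·72 − 55·89, so 72⁻¹ ≡ 68 (mod 89).
Then y ↦ 68(y − 19) is a two-sided inverse to g, so every y ∈ ℤ/89ℤ has a preimage.
Hence g is surjective.
Since g is surjective, we find g⁻¹(71): we need 72x ≡ 71 − 19 ≡ 52 (mod 89). Using 72⁻¹ = 68: x ≡ 68·52 = 3536 = 39·89 + 65, so x = 65.
Check: g(65) = 72·65 + 19 = 4699 = 52·89 + 71 ≡ 71 (mod 89).

65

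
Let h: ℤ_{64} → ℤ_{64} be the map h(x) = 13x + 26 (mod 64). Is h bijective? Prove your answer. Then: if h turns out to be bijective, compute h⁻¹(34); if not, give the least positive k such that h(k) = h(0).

If h(x_1) = h(x_2), then 13x_1 ≡ 13x_2 (mod 64). Because gcd(13, 64) = 1, we may cancel 13 to get x_1 ≡ x_2 (mod 64).
We now compute 13⁻¹ mod 64 explicitly. Euclid's algorithm: 64 = 4·13 + 12, 13 = 1·12 + 1; back-substituting gives 1 = 5·13 − 1·64, so 13⁻¹ ≡ 5 (mod 64).
Then y ↦ 5(y − 26) is a two-sided inverse to h, so every y ∈ ℤ_{64} has a preimage.
Thus h is bijective.
Since h is bijective, we compute h⁻¹(34): solve 13x + 26 ≡ 34 (mod 64), i.e. 13x ≡ 8 (mod 64).
Multiplying by 13⁻¹ = 5 gives x ≡ 5·8 = 40 ≡ 40 (mod 64).
Check: h(40) = 13·40 + 26 = 546 = 8·64 + 34 ≡ 34 (mod 64).

40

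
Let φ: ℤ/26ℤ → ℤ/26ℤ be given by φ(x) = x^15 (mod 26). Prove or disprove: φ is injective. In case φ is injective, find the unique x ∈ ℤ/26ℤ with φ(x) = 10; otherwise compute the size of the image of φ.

φ(1) = 1^15 = 1.
φ(3): Repeated squaring mod 26: 3^1 ≡ 3, 3^2 ≡ 3² = 9, 3^4 ≡ 9² = 81 ≡ 3, 3^8 ≡ 3² = 9. Since 15 = 8 + 4 + 2 + 1, 3^15 ≡ 9·3·9·3: 9·3 = 27 ≡ 1, then 1·9 = 9, then 9·3 = 27 ≡ 1. So 3^15 ≡ 1 (mod 26).
So φ(1) = φ(3) = 1 while 1 ≠ 3, hence φ is not injective.
Since φ is not injective, we determine |image(φ)|. Computing x^15 mod 26 for each x (by repeated squaring, reducing mod 26 at every step), the values φ(0), φ(1), …, φ(25) are: 0, 1, 8, 1, 12, 21, 8, 5, 18, 1, 12, 5, 12, 13, 14, 21, 14, 25, 8, 21, 18, 5, 14, 25, 18, 25.
The distinct values are {0, 1, 5, 8, 12, 13, 14, 18, 21, 25}; there are 10 of them.

10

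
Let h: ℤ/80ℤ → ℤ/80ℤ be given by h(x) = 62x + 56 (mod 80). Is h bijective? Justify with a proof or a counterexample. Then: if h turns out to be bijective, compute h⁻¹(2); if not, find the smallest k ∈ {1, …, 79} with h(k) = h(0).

40

We have gcd(62, 80) = 2 > 1. Taking x_1 = 0 and x_2 = 40: h(0) = 56 and h(40) = 62·40 + 56 = 2536 ≡ 56 (mod 80).
So h(0) = h(40) while 0 ≠ 40, therefore h is not injective, hence not bijective.
Since h is not bijective, we find the least positive k with h(k) = h(0): this means 62k ≡ 0 (mod 80), i.e. 80 ∣ 62k. Since gcd(62, 80) = 2, dividing through by 2 this holds exactly when 40 ∣ 31k, and as gcd(31, 40) = 1, exactly when 40 ∣ k.
The smallest positive such k is 40.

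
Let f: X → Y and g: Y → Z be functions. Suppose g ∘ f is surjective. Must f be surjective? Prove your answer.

not surjective

No. Take X = {0, 1, 2}, Y = {0, 1, 2, 3}, Z = {0}, f(a) = 0 for every a ∈ X, and g(b) = 0 for every b ∈ Y.
Then g ∘ f is surjective onto {0}, but 3 ∈ Y has no preimage under f, so f is not surjective.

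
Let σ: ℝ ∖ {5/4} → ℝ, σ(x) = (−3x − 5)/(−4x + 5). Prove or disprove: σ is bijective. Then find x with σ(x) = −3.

2/3

If σ(x) = 3/4, cross-multiplying gives −4(−3x − 5) = −3(−4x + 5), which simplifies to 20 = −15 — false.  So 3/4 has no preimage and σ is not surjective.
Thus σ is not bijective.
Solving σ(x) = −3: cross-multiplying gives −3x − 5 = −3(−4x + 5), which rearranges to −15x = −10, so x = 2/3.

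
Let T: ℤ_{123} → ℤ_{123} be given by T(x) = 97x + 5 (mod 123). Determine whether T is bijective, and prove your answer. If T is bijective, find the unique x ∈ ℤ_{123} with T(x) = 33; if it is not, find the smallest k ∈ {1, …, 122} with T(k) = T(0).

103

If T(u) = T(v), then 97u ≡ 97v (mod 123). Because gcd(97, 123) = 1, we may cancel 97 to get u ≡ v (mod 123).
We now compute 97⁻¹ mod 123 explicitly. Euclid's algorithm: 123 = 1·97 + 26, 97 = 3·26 + 19, 26 = 1·19 + 7, 19 = 2·7 + 5, 7 = 1·5 + 2, 5 = 2·2 + 1; back-substituting gives 1 = 52·97 − 41·123, so 97⁻¹ ≡ 52 (mod 123).
Then y ↦ 52(y − 5) is a two-sided inverse to T, so every y ∈ ℤ_{123} has a preimage.
Therefore T is bijective.
Since T is bijective, we find T⁻¹(33): we need 97x ≡ 33 − 5 ≡ 28 (mod 123). Using 97⁻¹ = 52: x ≡ 52·28 = 1456 = 11·123 + 103, so x = 103.
Check: T(103) = 97·103 + 5 = 9996 = 81·123 + 33 ≡ 33 (mod 123).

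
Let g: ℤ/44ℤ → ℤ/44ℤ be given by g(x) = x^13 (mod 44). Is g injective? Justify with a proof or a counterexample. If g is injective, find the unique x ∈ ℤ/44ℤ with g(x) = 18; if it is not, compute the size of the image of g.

g(0) = 0^13 = 0.
g(22): Repeated squaring mod 44: 22^1 ≡ 22, 22^2 ≡ 22² = 484 ≡ 0, 22^4 ≡ 0² = 0, 22^8 ≡ 0² = 0. Since 13 = 8 + 4 + 1, 22^13 ≡ 0·0·22: 0·0 = 0, then 0·22 = 0. So 22^13 ≡ 0 (mod 44).
So g(0) = g(22) = 0 while 0 ≠ 22, so g is not injective.
Since g is not injective, we determine |image(g)|. Computing x^13 mod 44 for each x (by repeated squaring, reducing mod 44 at every step), the values g(0), g(1), …, g(43) are: 0, 1, 8, 27, 20, 37, 40, 35, 28, 25, 32, 11, 12, 41, 16, 31, 4, 29, 24, 39, 36, 21, 0, 23, 8, 5, 20, 15, 40, 13, 28, 3, 32, 33, 12, 19, 16, 9, 4, 7, 24, 17, 36, 43.
The distinct values are {0, 1, 3, 4, 5, 7, 8, 9, 11, 12, 13, 15, 16, 17, 19, 20, 21, 23, 24, 25, 27, 28, 29, 31, 32, 33, 35, 36, 37, 39, 40, 41, 43}; there are 33 of them.

33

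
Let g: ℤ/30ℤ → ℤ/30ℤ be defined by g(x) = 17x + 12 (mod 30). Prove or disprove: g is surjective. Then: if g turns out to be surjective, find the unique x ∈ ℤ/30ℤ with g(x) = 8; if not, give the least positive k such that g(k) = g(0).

Since gcd(17, 30) = 1, 17 is invertible modulo 30. Euclid's algorithm: 30 = 1·17 + 13, 17 = 1·13 + 4, 13 = 3·4 + 1; back-substituting gives 1 = 23·17 − 13·30, so 17⁻¹ ≡ 23 (mod 30).
For any y ∈ ℤ/30ℤ, x = 23(y − 12) mod 30 satisfies g(x) = 17·23(y − 12) + 12 ≡ y (since 17·23 ≡ 1 mod 30). So every y has a preimage.
Hence g is surjective.
Since g is surjective, we compute g⁻¹(8): solve 17x + 12 ≡ 8 (mod 30), i.e. 17x ≡ 26 (mod 30).
Multiplying by 17⁻¹ = 23 gives x ≡ 23·26 = 598 = 19·30 + 28 ≡ 28 (mod 30).
Check: g(28) = 17·28 + 12 = 488 = 16·30 + 8 ≡ 8 (mod 30).

28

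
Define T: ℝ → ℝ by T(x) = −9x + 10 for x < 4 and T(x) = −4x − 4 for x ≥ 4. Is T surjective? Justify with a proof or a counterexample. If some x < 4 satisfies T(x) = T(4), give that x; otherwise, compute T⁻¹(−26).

10/3

Both pieces are strictly decreasing (slopes −9 and −4), so each is injective on its own interval.
The left piece maps (−∞, 4) onto (−26, ∞); the right piece maps [4, ∞) onto (−∞, −20].
The union (−26, ∞) ∪ (−∞, −20] covers ℝ, so T is surjective.
For the follow-up: the images overlap, so an x < 4 with T(x) = T(4) exists. T(4) = −20; solving −9x + 10 = −20 for x < 4 gives x = (−20 − 10)/(−9) = 10/3.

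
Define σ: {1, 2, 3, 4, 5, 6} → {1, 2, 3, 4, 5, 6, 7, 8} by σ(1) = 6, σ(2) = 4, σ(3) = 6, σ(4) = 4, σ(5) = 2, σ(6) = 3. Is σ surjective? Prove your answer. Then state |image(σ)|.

4

No element maps to 1, so σ is not surjective.
The image of σ is {2, 3, 4, 6}, which has 4 elements.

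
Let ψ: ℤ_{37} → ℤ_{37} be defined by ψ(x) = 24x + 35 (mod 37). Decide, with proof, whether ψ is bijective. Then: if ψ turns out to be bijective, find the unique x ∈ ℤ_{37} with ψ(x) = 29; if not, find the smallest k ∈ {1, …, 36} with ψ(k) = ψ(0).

If ψ(u) = ψ(v), then 24u ≡ 24v (mod 37). Because gcd(24, 37) = 1, we may cancel 24 to get u ≡ v (mod 37).
We now compute 24⁻¹ mod 37 explicitly. Euclid's algorithm: 37 = 1·24 + 13, 24 = 1·13 + 11, 13 = 1·11 + 2, 11 = 5·2 + 1; back-substituting gives 1 = 17·24 − 11·37, so 24⁻¹ ≡ 17 (mod 37).
For any y ∈ ℤ_{37}, x = 17(y − 35) mod 37 satisfies ψ(x) = 24·17(y − 35) + 35 ≡ y (since 24·17 ≡ 1 mod 37). So every y has a preimage.
Therefore ψ is bijective.
Since ψ is bijective, we find ψ⁻¹(29): we need 24x ≡ 29 − 35 ≡ 31 (mod 37). Using 24⁻¹ = 17: x ≡ 17·31 = 527 = 14·37 + 9, so x = 9.
Check: ψ(9) = 24·9 + 35 = 251 = 6·37 + 29 ≡ 29 (mod 37).

9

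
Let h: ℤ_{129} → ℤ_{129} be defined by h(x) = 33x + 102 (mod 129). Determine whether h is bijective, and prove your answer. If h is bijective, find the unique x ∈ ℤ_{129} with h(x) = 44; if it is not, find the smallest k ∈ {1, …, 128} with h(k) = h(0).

We have gcd(33, 129) = 3 > 1. Taking a = 0 and b = 43: h(0) = 102 and h(43) = 33·43 + 102 = 1521 ≡ 102 (mod 129).
So h(0) = h(43) while 0 ≠ 43, thus h is not injective, hence not bijective.
Since h is not bijective, we find the least positive k with h(k) = h(0): this means 33k ≡ 0 (mod 129), i.e. 129 ∣ 33k. Since gcd(33, 129) = 3, dividing through by 3 this holds exactly when 43 ∣ 11k, and as gcd(11, 43) = 1, exactly when 43 ∣ k.
The smallest positive such k is 43.

43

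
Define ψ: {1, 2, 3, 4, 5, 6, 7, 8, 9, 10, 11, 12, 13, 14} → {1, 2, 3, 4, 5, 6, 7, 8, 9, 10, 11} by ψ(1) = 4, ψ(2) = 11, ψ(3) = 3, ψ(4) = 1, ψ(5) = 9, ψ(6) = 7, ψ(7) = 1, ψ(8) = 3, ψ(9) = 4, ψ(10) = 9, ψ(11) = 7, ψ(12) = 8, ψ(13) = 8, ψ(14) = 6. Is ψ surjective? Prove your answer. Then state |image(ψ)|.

No element maps to 2, so ψ is not surjective.
The image of ψ is {1, 3, 4, 6, 7, 8, 9, 11}, which has 8 elements.

8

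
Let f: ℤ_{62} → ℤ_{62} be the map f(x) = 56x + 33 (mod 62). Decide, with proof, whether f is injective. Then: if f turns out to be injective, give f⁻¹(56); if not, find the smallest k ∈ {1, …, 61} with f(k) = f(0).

Recall: f is injective when f(s) = f(t) forces s = t.
We have gcd(56, 62) = 2 > 1. Taking s = 0 and t = 31: f(0) = 33 and f(31) = 56·31 + 33 = 1769 ≡ 33 (mod 62).
So f(0) = f(31) while 0 ≠ 31, so f is not injective.
Since f is not injective, we find the least positive k with f(k) = f(0): this means 56k ≡ 0 (mod 62), i.e. 62 ∣ 56k. Since gcd(56, 62) = 2, dividing through by 2 this holds exactly when 31 ∣ 28k, and as gcd(28, 31) = 1, exactly when 31 ∣ k.
The smallest positive such k is 31.

31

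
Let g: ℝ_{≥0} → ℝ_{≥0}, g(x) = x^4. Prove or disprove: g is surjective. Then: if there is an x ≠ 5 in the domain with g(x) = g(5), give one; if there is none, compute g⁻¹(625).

5

For any y ∈ ℝ_{≥0}, x = y^{1/4} ∈ ℝ_{≥0} gives g(x) = y, so g is surjective.
Since x ↦ x^4 is strictly increasing on ℝ_{≥0}, it is injective there, so no x ≠ 5 in the domain has g(x) = g(5). We therefore compute g⁻¹(625) = 625^{1/4} = 5 (indeed 5^4 = 625).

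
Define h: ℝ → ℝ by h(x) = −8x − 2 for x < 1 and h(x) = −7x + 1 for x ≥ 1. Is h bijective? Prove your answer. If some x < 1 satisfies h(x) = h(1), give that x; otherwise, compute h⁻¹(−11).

Both pieces are strictly decreasing (slopes −8 and −7), so each is injective on its own interval.
The left piece maps (−∞, 1) onto (−10, ∞); the right piece maps [1, ∞) onto (−∞, −6].
These images overlap. In particular h(1) = −6 (right piece), and solving −8x − 2 = −6 on the left piece gives x = 1/2 < 1.
So h(1/2) = h(1) with 1/2 ≠ 1, and h is not injective, hence not bijective. This x = 1/2 is the requested value below 1.

1/2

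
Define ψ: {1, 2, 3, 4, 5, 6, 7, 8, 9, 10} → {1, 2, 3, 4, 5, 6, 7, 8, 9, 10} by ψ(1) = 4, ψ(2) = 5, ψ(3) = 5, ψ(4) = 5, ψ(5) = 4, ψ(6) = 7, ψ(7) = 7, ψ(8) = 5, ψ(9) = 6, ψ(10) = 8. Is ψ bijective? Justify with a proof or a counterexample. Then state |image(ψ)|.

5

ψ(2) = 5 = ψ(3) with 2 ≠ 3, so ψ is not injective, hence not bijective.
The image of ψ is {4, 5, 6, 7, 8}, which has 5 elements.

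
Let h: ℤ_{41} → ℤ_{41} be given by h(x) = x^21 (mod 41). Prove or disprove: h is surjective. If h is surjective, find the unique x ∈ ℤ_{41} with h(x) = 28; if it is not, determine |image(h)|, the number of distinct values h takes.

Since 41 is prime, the nonzero elements of ℤ_{41} form a cyclic group of order 40.
As gcd(21, 40) = 1, raising to the 21st power is a bijection on this group: if u^21 ≡ v^21 then (uv^{−1})^21 = 1, and the only element of order dividing gcd(21, 40) = 1 is 1, so u = v.
With h(0) = 0 this makes h injective on all of ℤ_{41}, hence bijective (finite equal-size domain and codomain). In particular h is surjective.
Since h is surjective, we find the preimage of 28. The inverse of x ↦ x^21 on (ℤ_{41})^× is x ↦ x^21, because 21·21 = 441 = 11·40 + 1 ≡ 1 (mod 40) and x^{40} = 1 for x ≠ 0 (Fermat). So h⁻¹(28) = 28^21 mod 41.
Repeated squaring mod 41: 28^1 ≡ 28, 28^2 ≡ 28² = 784 ≡ 5, 28^4 ≡ 5² = 25, 28^8 ≡ 25² = 625 ≡ 10, 28^16 ≡ 10² = 100 ≡ 18. Since 21 = 16 + 4 + 1, 28^21 ≡ 18·25·28: 18·25 = 450 ≡ 40, then 40·28 = 1120 ≡ 13. So 28^21 ≡ 13 (mod 41).
Hence h⁻¹(28) = 13.

13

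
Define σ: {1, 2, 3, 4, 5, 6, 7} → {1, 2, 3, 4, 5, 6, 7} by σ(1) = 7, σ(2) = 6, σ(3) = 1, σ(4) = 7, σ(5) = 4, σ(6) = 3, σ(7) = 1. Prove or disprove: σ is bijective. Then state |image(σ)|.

σ(1) = 7 = σ(4) with 1 ≠ 4, so σ is not injective, hence not bijective.
The image of σ is {1, 3, 4, 6, 7}, which has 5 elements.

5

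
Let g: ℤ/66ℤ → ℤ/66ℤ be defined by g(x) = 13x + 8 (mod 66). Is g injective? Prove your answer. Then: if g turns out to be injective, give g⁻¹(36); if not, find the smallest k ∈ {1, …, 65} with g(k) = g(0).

58

Recall: injectivity means: for all u, v in the domain, g(u) = g(v) implies u = v.
Suppose g(u) = g(v) in ℤ/66ℤ. Then 13u + 8 ≡ 13v + 8 (mod 66), therefore 13(u − v) ≡ 0 (mod 66).
Since gcd(13, 66) = 1, 13 is invertible modulo 66, thus u − v ≡ 0 (mod 66), i.e. u = v.
Thus g is injective.
We now compute 13⁻¹ mod 66 explicitly. Euclid's algorithm: 66 = 5·13 + 1; back-substituting gives 1 = 61·13 − 12·66, so 13⁻¹ ≡ 61 (mod 66).
Since g is injective, we compute g⁻¹(36): solve 13x + 8 ≡ 36 (mod 66), i.e. 13x ≡ 28 (mod 66).
Multiplying by 13⁻¹ = 61 gives x ≡ 61·28 = 1708 = 25·66 + 58 ≡ 58 (mod 66).
Check: g(58) = 13·58 + 8 = 762 = 11·66 + 36 ≡ 36 (mod 66).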